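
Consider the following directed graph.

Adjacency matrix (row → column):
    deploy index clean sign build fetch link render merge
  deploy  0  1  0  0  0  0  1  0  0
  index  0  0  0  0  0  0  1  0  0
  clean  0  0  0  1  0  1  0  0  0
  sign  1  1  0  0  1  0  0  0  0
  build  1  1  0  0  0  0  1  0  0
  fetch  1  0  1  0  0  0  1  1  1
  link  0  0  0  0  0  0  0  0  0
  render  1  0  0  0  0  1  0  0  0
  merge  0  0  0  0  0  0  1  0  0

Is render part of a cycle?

render is on a cycle iff render can reach itself via ≥1 edge.
render → fetch → render — yes.

Yes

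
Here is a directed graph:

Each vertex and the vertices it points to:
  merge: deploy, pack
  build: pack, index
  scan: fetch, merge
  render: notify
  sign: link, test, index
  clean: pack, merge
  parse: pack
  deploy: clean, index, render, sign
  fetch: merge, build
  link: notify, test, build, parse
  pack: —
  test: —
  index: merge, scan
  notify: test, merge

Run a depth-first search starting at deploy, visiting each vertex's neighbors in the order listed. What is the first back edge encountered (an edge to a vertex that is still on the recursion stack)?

merge→deploy

DFS from deploy (visiting each vertex's neighbors in the order listed); mark gray on enter, black on exit:
deploy gray
  clean gray
    pack gray
    pack black
    merge gray
      merge→deploy: deploy is gray → back edge
First back edge: merge → deploy.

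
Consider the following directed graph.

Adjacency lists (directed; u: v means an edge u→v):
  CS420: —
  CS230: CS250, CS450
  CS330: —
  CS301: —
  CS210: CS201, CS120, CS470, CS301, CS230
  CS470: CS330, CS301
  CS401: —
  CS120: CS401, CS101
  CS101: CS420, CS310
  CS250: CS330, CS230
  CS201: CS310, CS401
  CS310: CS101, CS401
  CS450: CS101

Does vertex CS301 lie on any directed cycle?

CS301 lies on a cycle iff there is a path from CS301 back to itself.
Exploring from CS301, it never reaches itself; equivalently, its strongly connected component is a singleton.

No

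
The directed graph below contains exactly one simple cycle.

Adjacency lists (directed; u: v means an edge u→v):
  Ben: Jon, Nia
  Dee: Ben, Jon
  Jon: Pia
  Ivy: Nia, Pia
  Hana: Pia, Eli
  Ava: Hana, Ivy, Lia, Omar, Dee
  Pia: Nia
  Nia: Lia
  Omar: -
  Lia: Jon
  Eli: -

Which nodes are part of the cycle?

DFS with gray/black marking from Lia:
Lia gray
  Jon gray
    Pia gray
      Nia gray
        Nia→Lia: Lia is gray → back edge
Back edge closes the cycle Lia → Jon → Pia → Nia → Lia; its vertices are {Jon, Lia, Nia, Pia}.

Jon, Lia, Nia, Pia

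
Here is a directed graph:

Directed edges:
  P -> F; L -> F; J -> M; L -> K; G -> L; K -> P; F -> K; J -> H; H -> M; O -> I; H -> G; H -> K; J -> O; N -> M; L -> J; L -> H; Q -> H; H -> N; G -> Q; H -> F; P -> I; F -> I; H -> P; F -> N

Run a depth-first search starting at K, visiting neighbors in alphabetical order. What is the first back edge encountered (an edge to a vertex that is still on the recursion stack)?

F->K

DFS from K (visiting neighbors in alphabetical order); mark gray on enter, black on exit:
K gray
  P gray
    F gray
      I gray
      I black
      F→K: K is gray → back edge
First back edge: F → K.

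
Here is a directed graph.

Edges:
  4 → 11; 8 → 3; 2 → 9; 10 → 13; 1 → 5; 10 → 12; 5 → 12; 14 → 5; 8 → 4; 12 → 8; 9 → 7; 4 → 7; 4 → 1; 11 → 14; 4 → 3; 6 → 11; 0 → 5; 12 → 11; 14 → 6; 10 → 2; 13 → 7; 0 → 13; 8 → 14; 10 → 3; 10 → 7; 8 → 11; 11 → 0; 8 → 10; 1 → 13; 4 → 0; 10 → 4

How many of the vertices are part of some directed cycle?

10

A vertex is on a directed cycle iff it belongs to a strongly connected component of size ≥ 2 (or has a self-loop).
The vertices on cycles are {0, 1, 4, 5, 6, 8, 10, 11, 12, 14} — 10 in total.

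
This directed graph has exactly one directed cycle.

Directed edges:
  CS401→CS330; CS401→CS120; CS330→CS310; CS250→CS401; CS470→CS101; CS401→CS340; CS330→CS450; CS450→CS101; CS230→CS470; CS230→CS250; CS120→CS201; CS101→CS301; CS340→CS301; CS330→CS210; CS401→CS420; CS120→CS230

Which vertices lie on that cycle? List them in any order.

CS120, CS230, CS250, CS401

DFS with gray/black marking from CS401:
CS401 gray
  CS120 gray
    CS201 gray
    CS201 black
    CS230 gray
      CS250 gray
        CS250→CS401: CS401 is gray → back edge
Back edge closes the cycle CS401 → CS120 → CS230 → CS250 → CS401; its vertices are {CS120, CS230, CS250, CS401}.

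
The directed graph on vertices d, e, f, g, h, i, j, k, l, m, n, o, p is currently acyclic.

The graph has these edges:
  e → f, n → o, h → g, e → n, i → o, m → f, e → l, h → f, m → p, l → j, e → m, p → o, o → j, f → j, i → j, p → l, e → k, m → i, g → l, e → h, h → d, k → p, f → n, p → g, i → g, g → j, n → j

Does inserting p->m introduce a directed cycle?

Adding p→m creates a cycle iff m can already reach p.
Path from m: m → p.
So m → … → p → m is a cycle.

Yes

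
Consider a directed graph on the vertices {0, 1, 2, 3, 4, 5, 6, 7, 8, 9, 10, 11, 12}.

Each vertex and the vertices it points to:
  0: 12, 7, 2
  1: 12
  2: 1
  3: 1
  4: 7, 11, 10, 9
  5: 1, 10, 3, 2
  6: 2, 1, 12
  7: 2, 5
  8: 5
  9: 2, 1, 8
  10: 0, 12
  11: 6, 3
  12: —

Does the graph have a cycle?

Yes

DFS with white/gray/black marking, starting from 1:
1 gray
  12 gray
  12 black
1 black
0 gray
  0→12: 12 black — skip
  7 gray
    2 gray
      2→1: 1 black — skip
    2 black
    5 gray
      5→1: 1 black — skip
      10 gray
        10→0: 0 is gray → back edge
Back edge found, so a cycle exists: 0 → 7 → 5 → 10 → 0.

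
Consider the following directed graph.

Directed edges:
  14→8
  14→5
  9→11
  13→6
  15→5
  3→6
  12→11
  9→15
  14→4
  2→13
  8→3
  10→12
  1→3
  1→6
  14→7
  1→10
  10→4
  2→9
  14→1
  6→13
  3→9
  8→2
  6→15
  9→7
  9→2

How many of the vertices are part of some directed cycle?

4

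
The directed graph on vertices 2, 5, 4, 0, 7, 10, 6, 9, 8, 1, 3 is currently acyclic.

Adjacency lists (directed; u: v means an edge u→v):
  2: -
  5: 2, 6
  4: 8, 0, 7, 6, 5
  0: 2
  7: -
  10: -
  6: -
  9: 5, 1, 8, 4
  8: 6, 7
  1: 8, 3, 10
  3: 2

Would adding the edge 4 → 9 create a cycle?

Yes

Adding 4→9 creates a cycle iff 9 can already reach 4.
Path from 9: 9 → 4.
So 9 → … → 4 → 9 is a cycle.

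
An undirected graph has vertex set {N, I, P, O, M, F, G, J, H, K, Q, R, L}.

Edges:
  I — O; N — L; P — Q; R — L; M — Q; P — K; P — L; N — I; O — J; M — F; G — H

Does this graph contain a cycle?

DFS, tracking each vertex's parent; an edge to a visited non-parent vertex closes a cycle.
Start from H:
visit H (parent –)
  visit G (parent H)
    G–H: parent, skip
visit N (parent –)
  visit I (parent N)
    I–N: parent, skip
    visit O (parent I)
      O–I: parent, skip
      visit J (parent O)
        J–O: parent, skip
  visit L (parent N)
    visit P (parent L)
      visit K (parent P)
        K–P: parent, skip
      visit Q (parent P)
        visit M (parent Q)
          visit F (parent M)
            F–M: parent, skip
          M–Q: parent, skip
        Q–P: parent, skip
      P–L: parent, skip
    L–N: parent, skip
    visit R (parent L)
      R–L: parent, skip
No non-parent visited neighbor found — the graph is a forest.

No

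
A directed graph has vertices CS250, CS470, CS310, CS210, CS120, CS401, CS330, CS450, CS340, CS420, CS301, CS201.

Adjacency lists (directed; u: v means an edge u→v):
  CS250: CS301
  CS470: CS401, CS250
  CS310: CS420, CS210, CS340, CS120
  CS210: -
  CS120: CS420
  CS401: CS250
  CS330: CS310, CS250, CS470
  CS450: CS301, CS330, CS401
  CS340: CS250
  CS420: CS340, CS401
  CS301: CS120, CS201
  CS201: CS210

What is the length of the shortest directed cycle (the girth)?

5

For each vertex v, BFS finds the shortest path from v back to v.
The shortest such closed walk is CS301 → CS120 → CS420 → CS401 → CS250 → CS301, length 5.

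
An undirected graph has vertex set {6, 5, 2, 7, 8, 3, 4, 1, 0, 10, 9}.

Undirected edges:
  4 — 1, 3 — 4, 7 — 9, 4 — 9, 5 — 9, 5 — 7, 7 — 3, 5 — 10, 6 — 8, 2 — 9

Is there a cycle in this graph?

Yes

DFS, tracking each vertex's parent; an edge to a visited non-parent vertex closes a cycle.
Start from 9:
visit 9 (parent –)
  visit 7 (parent 9)
    7–9: parent, skip
    visit 5 (parent 7)
      5–9: 9 visited and ≠ parent → cycle
Cycle: 9 – 7 – 5 – 9.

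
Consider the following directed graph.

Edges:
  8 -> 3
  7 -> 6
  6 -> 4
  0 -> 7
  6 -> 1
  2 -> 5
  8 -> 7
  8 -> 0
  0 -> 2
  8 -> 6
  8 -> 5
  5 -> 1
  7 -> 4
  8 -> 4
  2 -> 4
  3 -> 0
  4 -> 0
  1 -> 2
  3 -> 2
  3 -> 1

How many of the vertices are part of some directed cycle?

7

A vertex is on a directed cycle iff it belongs to a strongly connected component of size ≥ 2 (or has a self-loop).
The vertices on cycles are {0, 1, 2, 4, 5, 6, 7} — 7 in total.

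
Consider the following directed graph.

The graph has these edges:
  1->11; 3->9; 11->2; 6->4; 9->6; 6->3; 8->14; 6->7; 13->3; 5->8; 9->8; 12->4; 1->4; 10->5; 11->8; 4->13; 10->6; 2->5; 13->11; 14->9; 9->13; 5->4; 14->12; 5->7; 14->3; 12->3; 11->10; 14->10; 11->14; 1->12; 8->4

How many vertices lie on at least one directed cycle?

A vertex is on a directed cycle iff it belongs to a strongly connected component of size ≥ 2 (or has a self-loop).
The vertices on cycles are {2, 3, 4, 5, 6, 8, 9, 10, 11, 12, 13, 14} — 12 in total.

12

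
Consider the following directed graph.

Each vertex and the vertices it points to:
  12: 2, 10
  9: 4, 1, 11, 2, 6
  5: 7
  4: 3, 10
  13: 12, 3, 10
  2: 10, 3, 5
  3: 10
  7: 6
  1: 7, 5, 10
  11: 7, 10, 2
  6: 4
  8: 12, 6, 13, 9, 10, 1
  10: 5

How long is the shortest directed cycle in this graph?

For each vertex v, BFS finds the shortest path from v back to v.
The shortest such closed walk is 6 → 4 → 10 → 5 → 7 → 6, length 5.

5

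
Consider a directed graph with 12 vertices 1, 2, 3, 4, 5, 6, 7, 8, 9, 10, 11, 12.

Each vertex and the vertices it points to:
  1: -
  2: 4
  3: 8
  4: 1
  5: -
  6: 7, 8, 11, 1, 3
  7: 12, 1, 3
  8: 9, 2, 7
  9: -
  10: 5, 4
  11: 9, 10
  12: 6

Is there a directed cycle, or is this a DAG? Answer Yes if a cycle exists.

Yes

DFS with white/gray/black marking, starting from 9:
9 gray
9 black
1 gray
1 black
2 gray
  4 gray
    4→1: 1 black — skip
  4 black
2 black
3 gray
  8 gray
    8→9: 9 black — skip
    8→2: 2 black — skip
    7 gray
      12 gray
        6 gray
          6→7: 7 is gray → back edge
Back edge found, so a cycle exists: 7 → 12 → 6 → 7.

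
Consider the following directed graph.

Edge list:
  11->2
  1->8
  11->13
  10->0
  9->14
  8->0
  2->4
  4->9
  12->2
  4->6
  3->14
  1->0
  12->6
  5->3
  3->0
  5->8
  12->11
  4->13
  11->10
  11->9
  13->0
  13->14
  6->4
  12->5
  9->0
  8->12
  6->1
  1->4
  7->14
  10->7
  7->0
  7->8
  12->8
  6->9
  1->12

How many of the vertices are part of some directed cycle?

A vertex is on a directed cycle iff it belongs to a strongly connected component of size ≥ 2 (or has a self-loop).
The vertices on cycles are {1, 2, 4, 5, 6, 7, 8, 10, 11, 12} — 10 in total.

10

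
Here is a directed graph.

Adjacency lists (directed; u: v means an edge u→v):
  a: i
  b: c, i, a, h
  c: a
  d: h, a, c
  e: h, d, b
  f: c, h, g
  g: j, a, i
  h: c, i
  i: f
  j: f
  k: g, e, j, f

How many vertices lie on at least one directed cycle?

A vertex is on a directed cycle iff it belongs to a strongly connected component of size ≥ 2 (or has a self-loop).
The vertices on cycles are {a, c, f, g, h, i, j} — 7 in total.

7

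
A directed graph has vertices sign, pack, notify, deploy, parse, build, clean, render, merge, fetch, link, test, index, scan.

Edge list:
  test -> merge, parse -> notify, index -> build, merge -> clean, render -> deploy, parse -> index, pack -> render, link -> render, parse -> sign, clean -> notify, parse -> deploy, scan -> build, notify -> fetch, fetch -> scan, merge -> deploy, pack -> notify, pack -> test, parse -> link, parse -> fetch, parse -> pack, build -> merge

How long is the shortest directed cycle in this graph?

6

For each vertex v, BFS finds the shortest path from v back to v.
The shortest such closed walk is fetch → scan → build → merge → clean → notify → fetch, length 6.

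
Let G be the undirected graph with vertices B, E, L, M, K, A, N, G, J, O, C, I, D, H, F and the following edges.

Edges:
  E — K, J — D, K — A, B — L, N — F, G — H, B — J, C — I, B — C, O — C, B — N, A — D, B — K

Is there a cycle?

Yes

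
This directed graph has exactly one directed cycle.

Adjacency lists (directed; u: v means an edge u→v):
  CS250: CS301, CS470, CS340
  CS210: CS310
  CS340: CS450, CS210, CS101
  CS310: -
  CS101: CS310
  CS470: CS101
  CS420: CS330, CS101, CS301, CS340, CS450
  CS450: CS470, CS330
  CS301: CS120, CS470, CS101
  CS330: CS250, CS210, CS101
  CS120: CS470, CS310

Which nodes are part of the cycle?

CS250, CS330, CS340, CS450

DFS with gray/black marking from CS450:
CS450 gray
  CS470 gray
    CS101 gray
      CS310 gray
      CS310 black
    CS101 black
  CS470 black
  CS330 gray
    CS250 gray
      CS301 gray
        CS120 gray
          CS120→CS470: CS470 black — skip
          CS120→CS310: CS310 black — skip
        CS120 black
        CS301→CS470: CS470 black — skip
        CS301→CS101: CS101 black — skip
      CS301 black
      CS250→CS470: CS470 black — skip
      CS340 gray
        CS340→CS450: CS450 is gray → back edge
Back edge closes the cycle CS450 → CS330 → CS250 → CS340 → CS450; its vertices are {CS250, CS330, CS340, CS450}.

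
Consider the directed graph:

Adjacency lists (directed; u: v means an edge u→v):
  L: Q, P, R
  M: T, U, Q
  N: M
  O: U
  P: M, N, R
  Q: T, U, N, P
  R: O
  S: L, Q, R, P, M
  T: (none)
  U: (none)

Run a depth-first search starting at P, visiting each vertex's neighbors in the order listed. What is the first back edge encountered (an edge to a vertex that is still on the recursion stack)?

N→M

DFS from P (visiting each vertex's neighbors in the order listed); mark gray on enter, black on exit:
P gray
  M gray
    T gray
    T black
    U gray
    U black
    Q gray
      Q→T: T black — skip
      Q→U: U black — skip
      N gray
        N→M: M is gray → back edge
First back edge: N → M.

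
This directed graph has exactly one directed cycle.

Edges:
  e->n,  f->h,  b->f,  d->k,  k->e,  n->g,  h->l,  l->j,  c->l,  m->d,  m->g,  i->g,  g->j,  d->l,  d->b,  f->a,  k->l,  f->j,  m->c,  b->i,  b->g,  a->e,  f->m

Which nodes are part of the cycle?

DFS with gray/black marking from d:
d gray
  k gray
    e gray
      n gray
        g gray
          j gray
          j black
        g black
      n black
    e black
    l gray
      l→j: j black — skip
    l black
  k black
  d→l: l black — skip
  b gray
    i gray
      i→g: g black — skip
    i black
    b→g: g black — skip
    f gray
      a gray
        a→e: e black — skip
      a black
      m gray
        c gray
          c→l: l black — skip
        c black
        m→g: g black — skip
        m→d: d is gray → back edge
Back edge closes the cycle d → b → f → m → d; its vertices are {b, d, f, m}.

b, d, f, m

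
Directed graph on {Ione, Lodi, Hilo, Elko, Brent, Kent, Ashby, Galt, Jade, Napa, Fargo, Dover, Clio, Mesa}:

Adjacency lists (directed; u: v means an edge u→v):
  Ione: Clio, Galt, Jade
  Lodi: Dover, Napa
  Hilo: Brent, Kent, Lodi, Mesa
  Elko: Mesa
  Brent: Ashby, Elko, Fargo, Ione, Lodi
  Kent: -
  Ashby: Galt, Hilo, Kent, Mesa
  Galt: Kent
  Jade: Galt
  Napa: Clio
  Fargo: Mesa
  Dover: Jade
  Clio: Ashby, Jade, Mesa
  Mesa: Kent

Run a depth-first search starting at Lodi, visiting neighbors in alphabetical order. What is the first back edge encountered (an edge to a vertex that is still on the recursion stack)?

DFS from Lodi (visiting neighbors in alphabetical order); mark gray on enter, black on exit:
Lodi gray
  Dover gray
    Jade gray
      Galt gray
        Kent gray
        Kent black
      Galt black
    Jade black
  Dover black
  Napa gray
    Clio gray
      Ashby gray
        Ashby→Galt: Galt black — skip
        Hilo gray
          Brent gray
            Brent→Ashby: Ashby is gray → back edge
First back edge: Brent → Ashby.

Brent→Ashby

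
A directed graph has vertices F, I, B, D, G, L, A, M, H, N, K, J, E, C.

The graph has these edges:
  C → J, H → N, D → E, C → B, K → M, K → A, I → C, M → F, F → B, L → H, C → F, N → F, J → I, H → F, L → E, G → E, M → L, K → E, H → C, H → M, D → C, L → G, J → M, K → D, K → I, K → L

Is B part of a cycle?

B lies on a cycle iff there is a path from B back to itself.
Exploring from B, it never reaches itself; equivalently, its strongly connected component is a singleton.

No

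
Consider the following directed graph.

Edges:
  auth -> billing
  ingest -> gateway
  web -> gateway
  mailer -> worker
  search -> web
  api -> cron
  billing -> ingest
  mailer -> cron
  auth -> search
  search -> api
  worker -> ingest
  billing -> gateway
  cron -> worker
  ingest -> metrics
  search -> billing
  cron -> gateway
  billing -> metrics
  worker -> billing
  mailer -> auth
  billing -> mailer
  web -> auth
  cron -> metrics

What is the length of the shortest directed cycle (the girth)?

For each vertex v, BFS finds the shortest path from v back to v.
The shortest such closed walk is mailer → worker → billing → mailer, length 3.

3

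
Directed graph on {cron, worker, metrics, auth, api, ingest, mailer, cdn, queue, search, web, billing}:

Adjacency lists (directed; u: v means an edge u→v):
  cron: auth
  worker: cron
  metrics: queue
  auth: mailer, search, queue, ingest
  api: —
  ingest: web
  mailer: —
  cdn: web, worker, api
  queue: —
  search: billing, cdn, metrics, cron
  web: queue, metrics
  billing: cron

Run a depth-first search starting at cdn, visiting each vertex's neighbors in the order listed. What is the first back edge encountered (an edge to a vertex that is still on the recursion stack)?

billing->cron

DFS from cdn (visiting each vertex's neighbors in the order listed); mark gray on enter, black on exit:
cdn gray
  web gray
    queue gray
    queue black
    metrics gray
      metrics→queue: queue black — skip
    metrics black
  web black
  worker gray
    cron gray
      auth gray
        mailer gray
        mailer black
        search gray
          billing gray
            billing→cron: cron is gray → back edge
First back edge: billing → cron.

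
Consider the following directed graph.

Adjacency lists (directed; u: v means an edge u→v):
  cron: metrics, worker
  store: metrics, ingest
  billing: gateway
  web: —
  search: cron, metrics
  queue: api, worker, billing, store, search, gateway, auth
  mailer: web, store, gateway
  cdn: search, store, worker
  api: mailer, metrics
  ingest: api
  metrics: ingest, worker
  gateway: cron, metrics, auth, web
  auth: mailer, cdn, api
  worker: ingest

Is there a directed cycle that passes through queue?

queue lies on a cycle iff there is a path from queue back to itself.
Exploring from queue, it never reaches itself; equivalently, its strongly connected component is a singleton.

No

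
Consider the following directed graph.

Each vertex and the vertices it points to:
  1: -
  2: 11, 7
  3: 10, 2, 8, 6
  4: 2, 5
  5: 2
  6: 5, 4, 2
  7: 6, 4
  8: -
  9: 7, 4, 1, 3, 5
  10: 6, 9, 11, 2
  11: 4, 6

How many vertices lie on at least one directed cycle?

9

A vertex is on a directed cycle iff it belongs to a strongly connected component of size ≥ 2 (or has a self-loop).
The vertices on cycles are {2, 3, 4, 5, 6, 7, 9, 10, 11} — 9 in total.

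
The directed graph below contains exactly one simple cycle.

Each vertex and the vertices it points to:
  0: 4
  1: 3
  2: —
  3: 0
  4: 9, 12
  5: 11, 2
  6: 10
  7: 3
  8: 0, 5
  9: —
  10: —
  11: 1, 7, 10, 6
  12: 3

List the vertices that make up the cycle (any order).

DFS with gray/black marking from 0:
0 gray
  4 gray
    9 gray
    9 black
    12 gray
      3 gray
        3→0: 0 is gray → back edge
Back edge closes the cycle 0 → 4 → 12 → 3 → 0; its vertices are {0, 3, 4, 12}.

0, 3, 4, 12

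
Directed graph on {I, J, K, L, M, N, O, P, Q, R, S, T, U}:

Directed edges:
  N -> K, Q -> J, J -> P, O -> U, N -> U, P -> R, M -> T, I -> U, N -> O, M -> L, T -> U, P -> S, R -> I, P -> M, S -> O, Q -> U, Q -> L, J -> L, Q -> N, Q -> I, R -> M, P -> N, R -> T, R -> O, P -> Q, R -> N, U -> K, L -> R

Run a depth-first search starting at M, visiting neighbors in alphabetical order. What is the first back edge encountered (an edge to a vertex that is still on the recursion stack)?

DFS from M (visiting neighbors in alphabetical order); mark gray on enter, black on exit:
M gray
  L gray
    R gray
      I gray
        U gray
          K gray
          K black
        U black
      I black
      R→M: M is gray → back edge
First back edge: R → M.

R->M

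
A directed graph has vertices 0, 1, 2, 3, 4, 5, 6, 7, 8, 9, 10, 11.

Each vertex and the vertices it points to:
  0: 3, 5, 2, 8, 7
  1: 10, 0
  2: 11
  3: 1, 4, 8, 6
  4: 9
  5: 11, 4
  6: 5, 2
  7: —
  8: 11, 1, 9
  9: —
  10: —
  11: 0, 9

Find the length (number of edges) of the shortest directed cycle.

3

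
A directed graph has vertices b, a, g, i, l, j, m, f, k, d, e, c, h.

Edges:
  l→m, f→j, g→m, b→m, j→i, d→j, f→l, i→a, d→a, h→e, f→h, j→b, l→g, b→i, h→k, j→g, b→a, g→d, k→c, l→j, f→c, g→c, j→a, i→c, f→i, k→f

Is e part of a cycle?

e lies on a cycle iff there is a path from e back to itself.
Exploring from e, it never reaches itself; equivalently, its strongly connected component is a singleton.

No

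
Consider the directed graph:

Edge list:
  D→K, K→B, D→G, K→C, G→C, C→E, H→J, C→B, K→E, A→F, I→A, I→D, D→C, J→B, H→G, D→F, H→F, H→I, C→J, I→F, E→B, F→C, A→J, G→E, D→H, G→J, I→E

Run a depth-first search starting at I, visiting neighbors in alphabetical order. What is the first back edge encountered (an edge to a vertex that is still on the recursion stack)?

H->I

DFS from I (visiting neighbors in alphabetical order); mark gray on enter, black on exit:
I gray
  A gray
    F gray
      C gray
        B gray
        B black
        E gray
          E→B: B black — skip
        E black
        J gray
          J→B: B black — skip
        J black
      C black
    F black
    A→J: J black — skip
  A black
  D gray
    D→C: C black — skip
    D→F: F black — skip
    G gray
      G→C: C black — skip
      G→E: E black — skip
      G→J: J black — skip
    G black
    H gray
      H→F: F black — skip
      H→G: G black — skip
      H→I: I is gray → back edge
First back edge: H → I.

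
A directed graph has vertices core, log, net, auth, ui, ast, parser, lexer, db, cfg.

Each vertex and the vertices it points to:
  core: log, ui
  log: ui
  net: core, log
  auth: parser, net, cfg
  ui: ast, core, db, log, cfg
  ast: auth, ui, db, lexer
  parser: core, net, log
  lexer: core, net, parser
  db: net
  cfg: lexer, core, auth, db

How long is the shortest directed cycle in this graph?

2

For each vertex v, BFS finds the shortest path from v back to v.
The shortest such closed walk is ast → ui → ast, length 2.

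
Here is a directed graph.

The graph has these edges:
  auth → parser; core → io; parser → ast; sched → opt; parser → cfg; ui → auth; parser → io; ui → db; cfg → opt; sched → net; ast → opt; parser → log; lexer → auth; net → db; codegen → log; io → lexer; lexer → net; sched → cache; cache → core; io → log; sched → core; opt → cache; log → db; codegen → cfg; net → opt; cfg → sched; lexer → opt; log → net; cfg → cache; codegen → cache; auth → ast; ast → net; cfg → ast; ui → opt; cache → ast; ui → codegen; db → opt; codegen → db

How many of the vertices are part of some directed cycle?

13

A vertex is on a directed cycle iff it belongs to a strongly connected component of size ≥ 2 (or has a self-loop).
The vertices on cycles are {db, io, ast, cfg, log, net, opt, auth, core, cache, lexer, sched, parser} — 13 in total.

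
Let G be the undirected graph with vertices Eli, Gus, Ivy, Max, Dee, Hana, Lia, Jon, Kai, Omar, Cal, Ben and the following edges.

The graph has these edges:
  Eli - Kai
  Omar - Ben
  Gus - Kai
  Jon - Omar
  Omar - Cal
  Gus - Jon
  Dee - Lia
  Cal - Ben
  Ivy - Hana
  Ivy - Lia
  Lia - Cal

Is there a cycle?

Yes

DFS, tracking each vertex's parent; an edge to a visited non-parent vertex closes a cycle.
Start from Gus:
visit Gus (parent –)
  visit Kai (parent Gus)
    Kai–Gus: parent, skip
    visit Eli (parent Kai)
      Eli–Kai: parent, skip
  visit Jon (parent Gus)
    Jon–Gus: parent, skip
    visit Omar (parent Jon)
      visit Cal (parent Omar)
        visit Lia (parent Cal)
          visit Dee (parent Lia)
            Dee–Lia: parent, skip
          Lia–Cal: parent, skip
          visit Ivy (parent Lia)
            visit Hana (parent Ivy)
              Hana–Ivy: parent, skip
            Ivy–Lia: parent, skip
        Cal–Omar: parent, skip
        visit Ben (parent Cal)
          Ben–Omar: Omar visited and ≠ parent → cycle
Cycle: Omar – Cal – Ben – Omar.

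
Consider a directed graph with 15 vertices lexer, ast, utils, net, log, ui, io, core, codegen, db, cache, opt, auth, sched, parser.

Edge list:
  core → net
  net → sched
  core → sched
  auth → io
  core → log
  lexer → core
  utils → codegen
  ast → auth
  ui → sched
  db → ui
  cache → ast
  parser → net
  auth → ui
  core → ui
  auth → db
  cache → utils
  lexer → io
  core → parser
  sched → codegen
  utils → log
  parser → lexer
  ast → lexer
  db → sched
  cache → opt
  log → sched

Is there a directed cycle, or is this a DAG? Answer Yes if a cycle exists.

Yes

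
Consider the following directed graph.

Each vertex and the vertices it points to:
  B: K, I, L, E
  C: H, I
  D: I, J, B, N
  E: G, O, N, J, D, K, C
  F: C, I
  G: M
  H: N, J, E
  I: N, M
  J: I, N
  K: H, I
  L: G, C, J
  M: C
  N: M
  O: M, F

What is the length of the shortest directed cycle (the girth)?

For each vertex v, BFS finds the shortest path from v back to v.
The shortest such closed walk is B → E → D → B, length 3.

3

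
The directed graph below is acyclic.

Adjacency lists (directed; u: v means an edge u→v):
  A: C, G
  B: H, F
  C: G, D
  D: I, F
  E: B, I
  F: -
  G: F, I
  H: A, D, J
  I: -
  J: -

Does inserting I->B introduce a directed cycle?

Yes

Adding I→B creates a cycle iff B can already reach I.
Path from B: B → H → D → I.
So B → … → I → B is a cycle.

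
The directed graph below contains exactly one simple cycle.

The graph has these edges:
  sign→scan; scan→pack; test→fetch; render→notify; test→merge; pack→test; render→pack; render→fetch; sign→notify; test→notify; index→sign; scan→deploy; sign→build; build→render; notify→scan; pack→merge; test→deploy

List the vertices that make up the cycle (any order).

pack, scan, test, notify

DFS with gray/black marking from notify:
notify gray
  scan gray
    pack gray
      merge gray
      merge black
      test gray
        test→merge: merge black — skip
        fetch gray
        fetch black
        test→notify: notify is gray → back edge
Back edge closes the cycle notify → scan → pack → test → notify; its vertices are {pack, scan, test, notify}.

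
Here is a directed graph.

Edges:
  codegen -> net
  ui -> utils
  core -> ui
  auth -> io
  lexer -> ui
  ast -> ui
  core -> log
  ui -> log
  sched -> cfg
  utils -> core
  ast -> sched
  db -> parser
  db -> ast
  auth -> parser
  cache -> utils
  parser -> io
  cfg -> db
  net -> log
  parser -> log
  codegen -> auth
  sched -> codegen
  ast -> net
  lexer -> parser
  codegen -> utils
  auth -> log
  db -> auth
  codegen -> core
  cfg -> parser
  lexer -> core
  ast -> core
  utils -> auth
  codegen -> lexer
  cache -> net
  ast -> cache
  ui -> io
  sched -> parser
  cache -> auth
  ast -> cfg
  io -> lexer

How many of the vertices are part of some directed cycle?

A vertex is on a directed cycle iff it belongs to a strongly connected component of size ≥ 2 (or has a self-loop).
The vertices on cycles are {db, io, ui, ast, cfg, auth, core, lexer, sched, utils, parser} — 11 in total.

11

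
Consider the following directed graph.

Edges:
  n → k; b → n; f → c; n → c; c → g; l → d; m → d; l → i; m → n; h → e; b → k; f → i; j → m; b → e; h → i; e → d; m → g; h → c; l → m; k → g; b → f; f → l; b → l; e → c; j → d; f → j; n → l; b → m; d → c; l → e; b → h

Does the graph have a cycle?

DFS with white/gray/black marking, starting from i:
i gray
i black
b gray
  m gray
    d gray
      c gray
        g gray
        g black
      c black
    d black
    n gray
      k gray
        k→g: g black — skip
      k black
      n→c: c black — skip
      l gray
        e gray
          e→d: d black — skip
          e→c: c black — skip
        e black
        l→d: d black — skip
        l→m: m is gray → back edge
Back edge found, so a cycle exists: m → n → l → m.

Yes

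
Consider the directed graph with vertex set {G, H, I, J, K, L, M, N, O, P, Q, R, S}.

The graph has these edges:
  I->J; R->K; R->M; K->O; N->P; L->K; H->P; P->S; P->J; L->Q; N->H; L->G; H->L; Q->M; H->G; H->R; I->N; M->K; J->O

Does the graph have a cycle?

DFS with white/gray/black marking, starting from S:
S gray
S black
G gray
G black
H gray
  P gray
    P→S: S black — skip
    J gray
      O gray
      O black
    J black
  P black
  R gray
    K gray
      K→O: O black — skip
    K black
    M gray
      M→K: K black — skip
    M black
  R black
  L gray
    L→G: G black — skip
    L→K: K black — skip
    Q gray
      Q→M: M black — skip
    Q black
  L black
  H→G: G black — skip
H black
I gray
  N gray
    N→H: H black — skip
    N→P: P black — skip
  N black
  I→J: J black — skip
I black
Every edge goes to a white or black vertex — no back edge, so the graph is acyclic.

No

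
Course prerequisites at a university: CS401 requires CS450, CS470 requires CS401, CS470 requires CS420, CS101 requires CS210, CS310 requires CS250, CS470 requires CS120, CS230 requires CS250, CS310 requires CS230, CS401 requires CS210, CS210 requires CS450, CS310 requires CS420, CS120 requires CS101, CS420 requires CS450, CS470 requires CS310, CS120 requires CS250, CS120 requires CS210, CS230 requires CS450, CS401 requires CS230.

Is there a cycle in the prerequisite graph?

No

DFS with white/gray/black marking, starting from CS310:
CS310 gray
  CS250 gray
  CS250 black
  CS230 gray
    CS450 gray
    CS450 black
    CS230→CS250: CS250 black — skip
  CS230 black
  CS420 gray
    CS420→CS450: CS450 black — skip
  CS420 black
CS310 black
CS120 gray
  CS120→CS250: CS250 black — skip
  CS101 gray
    CS210 gray
      CS210→CS450: CS450 black — skip
    CS210 black
  CS101 black
  CS120→CS210: CS210 black — skip
CS120 black
CS401 gray
  CS401→CS450: CS450 black — skip
  CS401→CS210: CS210 black — skip
  CS401→CS230: CS230 black — skip
CS401 black
CS470 gray
  CS470→CS310: CS310 black — skip
  CS470→CS401: CS401 black — skip
  CS470→CS120: CS120 black — skip
  CS470→CS420: CS420 black — skip
CS470 black
Every edge goes to a white or black vertex — no back edge, so the graph is acyclic.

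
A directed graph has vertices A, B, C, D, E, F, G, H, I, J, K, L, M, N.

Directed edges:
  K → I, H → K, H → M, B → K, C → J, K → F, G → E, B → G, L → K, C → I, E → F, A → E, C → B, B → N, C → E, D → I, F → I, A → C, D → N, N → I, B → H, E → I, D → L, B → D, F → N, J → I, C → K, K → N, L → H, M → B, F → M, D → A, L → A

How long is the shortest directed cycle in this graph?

For each vertex v, BFS finds the shortest path from v back to v.
The shortest such closed walk is B → H → M → B, length 3.

3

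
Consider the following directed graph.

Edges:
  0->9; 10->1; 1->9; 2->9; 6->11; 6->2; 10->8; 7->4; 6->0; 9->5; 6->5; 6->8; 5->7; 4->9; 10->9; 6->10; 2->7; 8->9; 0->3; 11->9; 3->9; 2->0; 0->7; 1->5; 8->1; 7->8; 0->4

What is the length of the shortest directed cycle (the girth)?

4

For each vertex v, BFS finds the shortest path from v back to v.
The shortest such closed walk is 8 → 1 → 5 → 7 → 8, length 4.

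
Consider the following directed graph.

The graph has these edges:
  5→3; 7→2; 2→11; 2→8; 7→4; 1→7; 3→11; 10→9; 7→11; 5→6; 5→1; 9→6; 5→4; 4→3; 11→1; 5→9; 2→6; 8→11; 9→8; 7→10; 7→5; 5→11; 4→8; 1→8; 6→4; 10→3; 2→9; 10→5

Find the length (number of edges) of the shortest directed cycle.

3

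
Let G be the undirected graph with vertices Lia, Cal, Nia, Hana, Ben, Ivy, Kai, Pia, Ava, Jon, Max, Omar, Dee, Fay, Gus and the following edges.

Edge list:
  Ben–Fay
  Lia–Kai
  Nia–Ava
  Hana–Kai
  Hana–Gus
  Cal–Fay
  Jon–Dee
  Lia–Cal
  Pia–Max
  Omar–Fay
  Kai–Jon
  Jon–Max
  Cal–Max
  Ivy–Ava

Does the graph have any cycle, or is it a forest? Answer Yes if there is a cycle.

DFS, tracking each vertex's parent; an edge to a visited non-parent vertex closes a cycle.
Start from Max:
visit Max (parent –)
  visit Cal (parent Max)
    visit Fay (parent Cal)
      visit Ben (parent Fay)
        Ben–Fay: parent, skip
      Fay–Cal: parent, skip
      visit Omar (parent Fay)
        Omar–Fay: parent, skip
    Cal–Max: parent, skip
    visit Lia (parent Cal)
      visit Kai (parent Lia)
        visit Hana (parent Kai)
          visit Gus (parent Hana)
            Gus–Hana: parent, skip
          Hana–Kai: parent, skip
        visit Jon (parent Kai)
          visit Dee (parent Jon)
            Dee–Jon: parent, skip
          Jon–Max: Max visited and ≠ parent → cycle
Cycle: Max – Cal – Lia – Kai – Jon – Max.

Yes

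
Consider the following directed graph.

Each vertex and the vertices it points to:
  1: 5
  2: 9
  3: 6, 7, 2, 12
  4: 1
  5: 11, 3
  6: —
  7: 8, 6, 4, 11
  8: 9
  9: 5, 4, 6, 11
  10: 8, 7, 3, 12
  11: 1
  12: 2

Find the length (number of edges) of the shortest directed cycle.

3

For each vertex v, BFS finds the shortest path from v back to v.
The shortest such closed walk is 11 → 1 → 5 → 11, length 3.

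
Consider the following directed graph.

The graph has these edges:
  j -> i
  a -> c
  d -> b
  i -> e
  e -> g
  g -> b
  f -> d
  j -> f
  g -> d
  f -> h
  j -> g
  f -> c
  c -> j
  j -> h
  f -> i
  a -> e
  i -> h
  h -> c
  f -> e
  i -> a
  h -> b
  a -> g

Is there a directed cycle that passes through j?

Yes

j is on a cycle iff j can reach itself via ≥1 edge.
j → h → c → j — yes.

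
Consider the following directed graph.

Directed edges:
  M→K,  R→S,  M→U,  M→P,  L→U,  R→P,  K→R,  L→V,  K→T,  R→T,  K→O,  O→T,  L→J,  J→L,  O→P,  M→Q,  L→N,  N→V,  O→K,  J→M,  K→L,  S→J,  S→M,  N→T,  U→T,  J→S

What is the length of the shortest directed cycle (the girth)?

2

For each vertex v, BFS finds the shortest path from v back to v.
The shortest such closed walk is J → S → J, length 2.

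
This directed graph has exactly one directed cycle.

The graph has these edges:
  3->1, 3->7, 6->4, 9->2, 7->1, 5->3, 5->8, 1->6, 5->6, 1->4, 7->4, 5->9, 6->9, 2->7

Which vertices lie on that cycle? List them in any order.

1, 2, 6, 7, 9

DFS with gray/black marking from 9:
9 gray
  2 gray
    7 gray
      1 gray
        6 gray
          4 gray
          4 black
          6→9: 9 is gray → back edge
Back edge closes the cycle 9 → 2 → 7 → 1 → 6 → 9; its vertices are {1, 2, 6, 7, 9}.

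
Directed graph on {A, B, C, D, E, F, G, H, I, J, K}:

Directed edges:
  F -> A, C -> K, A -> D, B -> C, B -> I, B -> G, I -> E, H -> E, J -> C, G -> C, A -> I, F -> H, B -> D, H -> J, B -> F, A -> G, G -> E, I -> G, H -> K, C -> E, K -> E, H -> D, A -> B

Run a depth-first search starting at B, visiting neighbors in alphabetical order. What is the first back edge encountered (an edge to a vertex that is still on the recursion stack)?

DFS from B (visiting neighbors in alphabetical order); mark gray on enter, black on exit:
B gray
  C gray
    E gray
    E black
    K gray
      K→E: E black — skip
    K black
  C black
  D gray
  D black
  F gray
    A gray
      A→B: B is gray → back edge
First back edge: A → B.

A→B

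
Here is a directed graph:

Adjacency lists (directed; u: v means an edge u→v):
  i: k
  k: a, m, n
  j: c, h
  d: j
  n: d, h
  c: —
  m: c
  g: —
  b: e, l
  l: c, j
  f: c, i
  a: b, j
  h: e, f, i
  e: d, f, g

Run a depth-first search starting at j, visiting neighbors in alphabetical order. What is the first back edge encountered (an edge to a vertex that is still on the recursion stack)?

d→j

DFS from j (visiting neighbors in alphabetical order); mark gray on enter, black on exit:
j gray
  c gray
  c black
  h gray
    e gray
      d gray
        d→j: j is gray → back edge
First back edge: d → j.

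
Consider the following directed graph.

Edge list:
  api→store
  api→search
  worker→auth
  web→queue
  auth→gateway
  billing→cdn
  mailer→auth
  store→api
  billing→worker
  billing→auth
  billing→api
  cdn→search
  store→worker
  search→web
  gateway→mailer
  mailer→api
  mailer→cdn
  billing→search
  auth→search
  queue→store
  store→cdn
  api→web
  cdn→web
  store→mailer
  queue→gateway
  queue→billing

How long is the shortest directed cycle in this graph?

2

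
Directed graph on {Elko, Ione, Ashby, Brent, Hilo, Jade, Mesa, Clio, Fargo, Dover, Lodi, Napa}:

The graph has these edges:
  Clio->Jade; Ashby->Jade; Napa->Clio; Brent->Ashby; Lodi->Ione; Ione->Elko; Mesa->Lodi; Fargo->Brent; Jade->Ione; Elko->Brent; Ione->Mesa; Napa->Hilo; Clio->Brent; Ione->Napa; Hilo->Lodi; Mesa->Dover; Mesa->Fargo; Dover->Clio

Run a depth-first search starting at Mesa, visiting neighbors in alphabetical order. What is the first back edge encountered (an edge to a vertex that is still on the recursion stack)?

Elko->Brent

DFS from Mesa (visiting neighbors in alphabetical order); mark gray on enter, black on exit:
Mesa gray
  Dover gray
    Clio gray
      Brent gray
        Ashby gray
          Jade gray
            Ione gray
              Elko gray
                Elko→Brent: Brent is gray → back edge
First back edge: Elko → Brent.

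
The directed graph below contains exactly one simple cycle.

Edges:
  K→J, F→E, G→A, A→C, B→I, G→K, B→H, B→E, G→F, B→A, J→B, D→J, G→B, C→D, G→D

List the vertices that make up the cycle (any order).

A, B, C, D, J

DFS with gray/black marking from B:
B gray
  I gray
  I black
  A gray
    C gray
      D gray
        J gray
          J→B: B is gray → back edge
Back edge closes the cycle B → A → C → D → J → B; its vertices are {A, B, C, D, J}.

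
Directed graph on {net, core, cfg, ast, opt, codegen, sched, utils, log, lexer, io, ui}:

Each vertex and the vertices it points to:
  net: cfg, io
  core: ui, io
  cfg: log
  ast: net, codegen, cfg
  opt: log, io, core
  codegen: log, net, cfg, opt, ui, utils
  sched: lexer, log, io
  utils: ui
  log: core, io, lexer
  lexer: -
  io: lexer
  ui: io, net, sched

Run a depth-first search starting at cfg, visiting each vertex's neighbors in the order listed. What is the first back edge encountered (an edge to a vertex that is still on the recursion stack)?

DFS from cfg (visiting each vertex's neighbors in the order listed); mark gray on enter, black on exit:
cfg gray
  log gray
    core gray
      ui gray
        io gray
          lexer gray
          lexer black
        io black
        net gray
          net→cfg: cfg is gray → back edge
First back edge: net → cfg.

net->cfg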